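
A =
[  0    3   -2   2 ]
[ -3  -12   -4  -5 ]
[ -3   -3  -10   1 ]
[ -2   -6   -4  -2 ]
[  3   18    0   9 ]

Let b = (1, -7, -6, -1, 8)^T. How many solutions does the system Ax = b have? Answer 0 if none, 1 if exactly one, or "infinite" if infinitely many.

Row reduce the augmented matrix [A | b].
Swap R1 ↔ R2
R3 ← R3 − R1: [0, 9, -6, 6, 1]
R4 ← R4 − (2/3)·R1: [0, 2, -4/3, 4/3, 11/3]
R5 ← R5 + R1: [0, 6, -4, 4, 1]
R3 ← R3 − (3)·R2: [0, 0, 0, 0, -2]
R4 ← R4 − (2/3)·R2: [0, 0, 0, 0, 3]
R5 ← R5 − (2)·R2: [0, 0, 0, 0, -1]
R4 ← R4 + (3/2)·R3: [0, 0, 0, 0, 0]
R5 ← R5 − (1/2)·R3: [0, 0, 0, 0, 0]
The echelon form has 3 nonzero rows; the last pivot sits in the augmented column, so rank(A) = 2 but rank([A|b]) = 3.
Since the ranks differ, the system is inconsistent.
It has no solutions.

0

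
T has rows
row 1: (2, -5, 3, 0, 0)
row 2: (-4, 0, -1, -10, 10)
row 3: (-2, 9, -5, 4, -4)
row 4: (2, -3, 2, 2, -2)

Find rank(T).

2

Row reduce to echelon form.
R2 ← R2 + (2)·R1: [0, -10, 5, -10, 10]
R3 ← R3 + R1: [0, 4, -2, 4, -4]
R4 ← R4 − R1: [0, 2, -1, 2, -2]
R3 ← R3 + (2/5)·R2: [0, 0, 0, 0, 0]
R4 ← R4 + (1/5)·R2: [0, 0, 0, 0, 0]
Echelon form has 2 nonzero rows, so rank(T) = 2.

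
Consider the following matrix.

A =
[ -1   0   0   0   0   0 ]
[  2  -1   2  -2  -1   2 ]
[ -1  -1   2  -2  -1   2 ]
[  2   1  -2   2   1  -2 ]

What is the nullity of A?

4

Row reduce to echelon form.
R2 ← R2 + (2)·R1: [0, -1, 2, -2, -1, 2]
R3 ← R3 − R1: [0, -1, 2, -2, -1, 2]
R4 ← R4 + (2)·R1: [0, 1, -2, 2, 1, -2]
R3 ← R3 − R2: [0, 0, 0, 0, 0, 0]
R4 ← R4 + R2: [0, 0, 0, 0, 0, 0]
2 nonzero rows, so rank(A) = 2.
A has 6 columns; by rank–nullity, nullity = 6 − 2 = 4.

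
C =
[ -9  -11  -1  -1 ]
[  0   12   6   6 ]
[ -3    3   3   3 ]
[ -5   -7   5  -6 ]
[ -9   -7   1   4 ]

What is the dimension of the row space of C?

Row reduce to echelon form.
R3 ← R3 − (1/3)·R1: [0, 20/3, 10/3, 10/3]
R4 ← R4 − (5/9)·R1: [0, -8/9, 50/9, -49/9]
R5 ← R5 − R1: [0, 4, 2, 5]
R3 ← R3 − (5/9)·R2: [0, 0, 0, 0]
R4 ← R4 + (2/27)·R2: [0, 0, 6, -5]
R5 ← R5 − (1/3)·R2: [0, 0, 0, 3]
Swap R3 ↔ R4
Swap R4 ↔ R5
Echelon form has 4 nonzero rows, so rank(C) = 4.
The row space has dimension equal to the rank: 4.

4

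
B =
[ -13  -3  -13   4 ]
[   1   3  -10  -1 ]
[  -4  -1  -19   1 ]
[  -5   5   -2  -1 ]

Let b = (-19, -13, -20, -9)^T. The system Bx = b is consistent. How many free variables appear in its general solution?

Row reduce the augmented matrix [B | b].
R2 ← R2 + (1/13)·R1: [0, 36/13, -11, -9/13, -188/13]
R3 ← R3 − (4/13)·R1: [0, -1/13, -15, -3/13, -184/13]
R4 ← R4 − (5/13)·R1: [0, 80/13, 3, -33/13, -22/13]
R3 ← R3 + (1/36)·R2: [0, 0, -551/36, -1/4, -131/9]
R4 ← R4 − (20/9)·R2: [0, 0, 247/9, -1, 274/9]
R4 ← R4 + (52/29)·R3: [0, 0, 0, -42/29, 126/29]
The echelon form has 4 nonzero rows, and every pivot lies in the first 4 columns, so rank(B) = rank([B|b]) = 4.
The system is consistent.
Free variables = (unknowns) − (rank) = 4 − 4 = 0.

0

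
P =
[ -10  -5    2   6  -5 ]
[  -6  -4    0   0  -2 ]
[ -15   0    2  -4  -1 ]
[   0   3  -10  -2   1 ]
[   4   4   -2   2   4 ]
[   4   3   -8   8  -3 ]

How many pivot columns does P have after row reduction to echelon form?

Row reduce to echelon form.
R2 ← R2 − (3/5)·R1: [0, -1, -6/5, -18/5, 1]
R3 ← R3 − (3/2)·R1: [0, 15/2, -1, -13, 13/2]
R5 ← R5 + (2/5)·R1: [0, 2, -6/5, 22/5, 2]
R6 ← R6 + (2/5)·R1: [0, 1, -36/5, 52/5, -5]
R3 ← R3 + (15/2)·R2: [0, 0, -10, -40, 14]
R4 ← R4 + (3)·R2: [0, 0, -68/5, -64/5, 4]
R5 ← R5 + (2)·R2: [0, 0, -18/5, -14/5, 4]
R6 ← R6 + R2: [0, 0, -42/5, 34/5, -4]
R4 ← R4 − (34/25)·R3: [0, 0, 0, 208/5, -376/25]
R5 ← R5 − (9/25)·R3: [0, 0, 0, 58/5, -26/25]
R6 ← R6 − (21/25)·R3: [0, 0, 0, 202/5, -394/25]
R5 ← R5 − (29/104)·R4: [0, 0, 0, 0, 41/13]
R6 ← R6 − (101/104)·R4: [0, 0, 0, 0, -15/13]
R6 ← R6 + (15/41)·R5: [0, 0, 0, 0, 0]
Echelon form has 5 nonzero rows, so rank(P) = 5.
Each nonzero row contributes one pivot column: 5 pivot columns.

5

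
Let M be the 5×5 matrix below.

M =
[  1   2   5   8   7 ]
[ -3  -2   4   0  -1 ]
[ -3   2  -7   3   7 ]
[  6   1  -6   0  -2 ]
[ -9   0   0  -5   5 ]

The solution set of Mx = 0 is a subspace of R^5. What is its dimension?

Row reduce to echelon form.
R2 ← R2 + (3)·R1: [0, 4, 19, 24, 20]
R3 ← R3 + (3)·R1: [0, 8, 8, 27, 28]
R4 ← R4 − (6)·R1: [0, -11, -36, -48, -44]
R5 ← R5 + (9)·R1: [0, 18, 45, 67, 68]
R3 ← R3 − (2)·R2: [0, 0, -30, -21, -12]
R4 ← R4 + (11/4)·R2: [0, 0, 65/4, 18, 11]
R5 ← R5 − (9/2)·R2: [0, 0, -81/2, -41, -22]
R4 ← R4 + (13/24)·R3: [0, 0, 0, 53/8, 9/2]
R5 ← R5 − (27/20)·R3: [0, 0, 0, -253/20, -29/5]
R5 ← R5 + (506/265)·R4: [0, 0, 0, 0, 148/53]
5 nonzero rows, so rank(M) = 5.
M has 5 columns; by rank–nullity, nullity = 5 − 5 = 0.

0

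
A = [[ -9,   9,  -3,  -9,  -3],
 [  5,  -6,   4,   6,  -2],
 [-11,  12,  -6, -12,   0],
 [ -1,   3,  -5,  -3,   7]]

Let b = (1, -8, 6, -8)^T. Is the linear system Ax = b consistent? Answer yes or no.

Row reduce the augmented matrix [A | b].
R2 ← R2 + (5/9)·R1: [0, -1, 7/3, 1, -11/3, -67/9]
R3 ← R3 − (11/9)·R1: [0, 1, -7/3, -1, 11/3, 43/9]
R4 ← R4 − (1/9)·R1: [0, 2, -14/3, -2, 22/3, -73/9]
R3 ← R3 + R2: [0, 0, 0, 0, 0, -8/3]
R4 ← R4 + (2)·R2: [0, 0, 0, 0, 0, -23]
R4 ← R4 − (69/8)·R3: [0, 0, 0, 0, 0, 0]
The echelon form has 3 nonzero rows; the last pivot sits in the augmented column, so rank(A) = 2 but rank([A|b]) = 3.
Since the ranks differ, the system is inconsistent.

no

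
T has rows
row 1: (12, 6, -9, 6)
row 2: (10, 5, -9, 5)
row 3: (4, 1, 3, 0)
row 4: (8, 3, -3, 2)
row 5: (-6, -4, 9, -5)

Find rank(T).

3

Row reduce to echelon form.
R2 ← R2 − (5/6)·R1: [0, 0, -3/2, 0]
R3 ← R3 − (1/3)·R1: [0, -1, 6, -2]
R4 ← R4 − (2/3)·R1: [0, -1, 3, -2]
R5 ← R5 + (1/2)·R1: [0, -1, 9/2, -2]
Swap R2 ↔ R3
R4 ← R4 − R2: [0, 0, -3, 0]
R5 ← R5 − R2: [0, 0, -3/2, 0]
R4 ← R4 − (2)·R3: [0, 0, 0, 0]
R5 ← R5 − R3: [0, 0, 0, 0]
Echelon form has 3 nonzero rows, so rank(T) = 3.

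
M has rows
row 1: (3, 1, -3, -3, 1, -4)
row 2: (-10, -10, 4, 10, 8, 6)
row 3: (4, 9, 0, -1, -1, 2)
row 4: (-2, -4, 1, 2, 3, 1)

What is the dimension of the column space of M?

4

Row reduce to echelon form.
R2 ← R2 + (10/3)·R1: [0, -20/3, -6, 0, 34/3, -22/3]
R3 ← R3 − (4/3)·R1: [0, 23/3, 4, 3, -7/3, 22/3]
R4 ← R4 + (2/3)·R1: [0, -10/3, -1, 0, 11/3, -5/3]
R3 ← R3 + (23/20)·R2: [0, 0, -29/10, 3, 107/10, -11/10]
R4 ← R4 − (1/2)·R2: [0, 0, 2, 0, -2, 2]
R4 ← R4 + (20/29)·R3: [0, 0, 0, 60/29, 156/29, 36/29]
Echelon form has 4 nonzero rows, so rank(M) = 4.
The column space has dimension equal to the rank: 4.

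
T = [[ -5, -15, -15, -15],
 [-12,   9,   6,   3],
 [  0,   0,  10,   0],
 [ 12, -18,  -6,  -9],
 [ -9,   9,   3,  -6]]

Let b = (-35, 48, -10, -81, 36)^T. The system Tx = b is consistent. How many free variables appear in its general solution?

Row reduce the augmented matrix [T | b].
R2 ← R2 − (12/5)·R1: [0, 45, 42, 39, 132]
R4 ← R4 + (12/5)·R1: [0, -54, -42, -45, -165]
R5 ← R5 − (9/5)·R1: [0, 36, 30, 21, 99]
R4 ← R4 + (6/5)·R2: [0, 0, 42/5, 9/5, -33/5]
R5 ← R5 − (4/5)·R2: [0, 0, -18/5, -51/5, -33/5]
R4 ← R4 − (21/25)·R3: [0, 0, 0, 9/5, 9/5]
R5 ← R5 + (9/25)·R3: [0, 0, 0, -51/5, -51/5]
R5 ← R5 + (17/3)·R4: [0, 0, 0, 0, 0]
The echelon form has 4 nonzero rows, and every pivot lies in the first 4 columns, so rank(T) = rank([T|b]) = 4.
The system is consistent.
Free variables = (unknowns) − (rank) = 4 − 4 = 0.

0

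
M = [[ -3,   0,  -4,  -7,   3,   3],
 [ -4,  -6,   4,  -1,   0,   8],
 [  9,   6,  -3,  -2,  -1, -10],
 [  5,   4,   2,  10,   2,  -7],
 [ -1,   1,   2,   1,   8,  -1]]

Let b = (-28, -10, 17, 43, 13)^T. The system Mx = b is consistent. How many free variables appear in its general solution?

Row reduce the augmented matrix [M | b].
R2 ← R2 − (4/3)·R1: [0, -6, 28/3, 25/3, -4, 4, 82/3]
R3 ← R3 + (3)·R1: [0, 6, -15, -23, 8, -1, -67]
R4 ← R4 + (5/3)·R1: [0, 4, -14/3, -5/3, 7, -2, -11/3]
R5 ← R5 − (1/3)·R1: [0, 1, 10/3, 10/3, 7, -2, 67/3]
R3 ← R3 + R2: [0, 0, -17/3, -44/3, 4, 3, -119/3]
R4 ← R4 + (2/3)·R2: [0, 0, 14/9, 35/9, 13/3, 2/3, 131/9]
R5 ← R5 + (1/6)·R2: [0, 0, 44/9, 85/18, 19/3, -4/3, 242/9]
R4 ← R4 + (14/51)·R3: [0, 0, 0, -7/51, 277/51, 76/51, 11/3]
R5 ← R5 + (44/51)·R3: [0, 0, 0, -809/102, 499/51, 64/51, -22/3]
R5 ← R5 − (809/14)·R4: [0, 0, 0, 0, -4257/14, -594/7, -3069/14]
The echelon form has 5 nonzero rows, and every pivot lies in the first 6 columns, so rank(M) = rank([M|b]) = 5.
The system is consistent.
Free variables = (unknowns) − (rank) = 6 − 5 = 1.

1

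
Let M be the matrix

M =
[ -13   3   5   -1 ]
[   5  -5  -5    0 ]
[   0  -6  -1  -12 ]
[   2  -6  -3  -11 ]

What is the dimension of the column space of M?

4

Row reduce to echelon form.
R2 ← R2 + (5/13)·R1: [0, -50/13, -40/13, -5/13]
R4 ← R4 + (2/13)·R1: [0, -72/13, -29/13, -145/13]
R3 ← R3 − (39/25)·R2: [0, 0, 19/5, -57/5]
R4 ← R4 − (36/25)·R2: [0, 0, 11/5, -53/5]
R4 ← R4 − (11/19)·R3: [0, 0, 0, -4]
Echelon form has 4 nonzero rows, so rank(M) = 4.
The column space has dimension equal to the rank: 4.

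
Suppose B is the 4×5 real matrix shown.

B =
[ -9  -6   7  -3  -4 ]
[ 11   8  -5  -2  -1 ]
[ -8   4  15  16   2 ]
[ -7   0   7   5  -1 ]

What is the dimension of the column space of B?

4

Row reduce to echelon form.
R2 ← R2 + (11/9)·R1: [0, 2/3, 32/9, -17/3, -53/9]
R3 ← R3 − (8/9)·R1: [0, 28/3, 79/9, 56/3, 50/9]
R4 ← R4 − (7/9)·R1: [0, 14/3, 14/9, 22/3, 19/9]
R3 ← R3 − (14)·R2: [0, 0, -41, 98, 88]
R4 ← R4 − (7)·R2: [0, 0, -70/3, 47, 130/3]
R4 ← R4 − (70/123)·R3: [0, 0, 0, -1079/123, -830/123]
Echelon form has 4 nonzero rows, so rank(B) = 4.
The column space has dimension equal to the rank: 4.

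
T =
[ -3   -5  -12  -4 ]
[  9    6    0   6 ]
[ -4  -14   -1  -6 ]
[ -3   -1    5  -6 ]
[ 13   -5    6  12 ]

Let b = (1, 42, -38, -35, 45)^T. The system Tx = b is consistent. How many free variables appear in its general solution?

0

Row reduce the augmented matrix [T | b].
R2 ← R2 + (3)·R1: [0, -9, -36, -6, 45]
R3 ← R3 − (4/3)·R1: [0, -22/3, 15, -2/3, -118/3]
R4 ← R4 − R1: [0, 4, 17, -2, -36]
R5 ← R5 + (13/3)·R1: [0, -80/3, -46, -16/3, 148/3]
R3 ← R3 − (22/27)·R2: [0, 0, 133/3, 38/9, -76]
R4 ← R4 + (4/9)·R2: [0, 0, 1, -14/3, -16]
R5 ← R5 − (80/27)·R2: [0, 0, 182/3, 112/9, -84]
R4 ← R4 − (3/133)·R3: [0, 0, 0, -100/21, -100/7]
R5 ← R5 − (26/19)·R3: [0, 0, 0, 20/3, 20]
R5 ← R5 + (7/5)·R4: [0, 0, 0, 0, 0]
The echelon form has 4 nonzero rows, and every pivot lies in the first 4 columns, so rank(T) = rank([T|b]) = 4.
The system is consistent.
Free variables = (unknowns) − (rank) = 4 − 4 = 0.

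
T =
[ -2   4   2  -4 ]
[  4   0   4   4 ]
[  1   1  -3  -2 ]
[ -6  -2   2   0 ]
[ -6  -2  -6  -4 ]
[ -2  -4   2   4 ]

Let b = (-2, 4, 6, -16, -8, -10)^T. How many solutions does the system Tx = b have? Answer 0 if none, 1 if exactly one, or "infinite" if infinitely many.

Row reduce the augmented matrix [T | b].
R2 ← R2 + (2)·R1: [0, 8, 8, -4, 0]
R3 ← R3 + (1/2)·R1: [0, 3, -2, -4, 5]
R4 ← R4 − (3)·R1: [0, -14, -4, 12, -10]
R5 ← R5 − (3)·R1: [0, -14, -12, 8, -2]
R6 ← R6 − R1: [0, -8, 0, 8, -8]
R3 ← R3 − (3/8)·R2: [0, 0, -5, -5/2, 5]
R4 ← R4 + (7/4)·R2: [0, 0, 10, 5, -10]
R5 ← R5 + (7/4)·R2: [0, 0, 2, 1, -2]
R6 ← R6 + R2: [0, 0, 8, 4, -8]
R4 ← R4 + (2)·R3: [0, 0, 0, 0, 0]
R5 ← R5 + (2/5)·R3: [0, 0, 0, 0, 0]
R6 ← R6 + (8/5)·R3: [0, 0, 0, 0, 0]
The echelon form has 3 nonzero rows, and every pivot lies in the first 4 columns, so rank(T) = rank([T|b]) = 3.
The system is consistent.
rank = 3 < 4 unknowns, so there are infinitely many solutions.

infinite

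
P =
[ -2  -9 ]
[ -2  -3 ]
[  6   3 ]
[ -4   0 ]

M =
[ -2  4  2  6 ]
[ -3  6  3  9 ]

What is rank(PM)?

First compute PM:
[[ 31, -62, -31, -93],
 [ 13, -26, -13, -39],
 [-21,  42,  21,  63],
 [  8, -16,  -8, -24]]
Now row reduce the product.
R2 ← R2 − (13/31)·R1: [0, 0, 0, 0]
R3 ← R3 + (21/31)·R1: [0, 0, 0, 0]
R4 ← R4 − (8/31)·R1: [0, 0, 0, 0]
1 nonzero row, so rank(PM) = 1.

1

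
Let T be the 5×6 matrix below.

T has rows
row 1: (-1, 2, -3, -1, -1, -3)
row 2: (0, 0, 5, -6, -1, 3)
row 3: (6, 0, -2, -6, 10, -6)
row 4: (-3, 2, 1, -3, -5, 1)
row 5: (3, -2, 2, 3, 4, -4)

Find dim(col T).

Row reduce to echelon form.
R3 ← R3 + (6)·R1: [0, 12, -20, -12, 4, -24]
R4 ← R4 − (3)·R1: [0, -4, 10, 0, -2, 10]
R5 ← R5 + (3)·R1: [0, 4, -7, 0, 1, -13]
Swap R2 ↔ R3
R4 ← R4 + (1/3)·R2: [0, 0, 10/3, -4, -2/3, 2]
R5 ← R5 − (1/3)·R2: [0, 0, -1/3, 4, -1/3, -5]
R4 ← R4 − (2/3)·R3: [0, 0, 0, 0, 0, 0]
R5 ← R5 + (1/15)·R3: [0, 0, 0, 18/5, -2/5, -24/5]
Swap R4 ↔ R5
Echelon form has 4 nonzero rows, so rank(T) = 4.
The column space has dimension equal to the rank: 4.

4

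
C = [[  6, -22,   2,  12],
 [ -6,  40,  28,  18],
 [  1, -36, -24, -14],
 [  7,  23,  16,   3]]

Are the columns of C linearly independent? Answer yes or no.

Row reduce C to echelon form.
R2 ← R2 + R1: [0, 18, 30, 30]
R3 ← R3 − (1/6)·R1: [0, -97/3, -73/3, -16]
R4 ← R4 − (7/6)·R1: [0, 146/3, 41/3, -11]
R3 ← R3 + (97/54)·R2: [0, 0, 266/9, 341/9]
R4 ← R4 − (73/27)·R2: [0, 0, -607/9, -829/9]
R4 ← R4 + (607/266)·R3: [0, 0, 0, -1503/266]
4 pivots among 4 columns.
Every column is a pivot column, so the columns are linearly independent.

yes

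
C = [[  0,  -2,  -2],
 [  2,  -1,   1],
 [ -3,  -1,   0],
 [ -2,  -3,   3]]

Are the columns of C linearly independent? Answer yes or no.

yes

Row reduce C to echelon form.
Swap R1 ↔ R2
R3 ← R3 + (3/2)·R1: [0, -5/2, 3/2]
R4 ← R4 + R1: [0, -4, 4]
R3 ← R3 − (5/4)·R2: [0, 0, 4]
R4 ← R4 − (2)·R2: [0, 0, 8]
R4 ← R4 − (2)·R3: [0, 0, 0]
3 pivots among 3 columns.
Every column is a pivot column, so the columns are linearly independent.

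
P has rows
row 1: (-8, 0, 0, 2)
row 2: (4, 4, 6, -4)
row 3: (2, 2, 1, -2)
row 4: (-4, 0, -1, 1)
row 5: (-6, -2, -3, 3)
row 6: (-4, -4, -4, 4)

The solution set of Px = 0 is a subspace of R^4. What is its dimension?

Row reduce to echelon form.
R2 ← R2 + (1/2)·R1: [0, 4, 6, -3]
R3 ← R3 + (1/4)·R1: [0, 2, 1, -3/2]
R4 ← R4 − (1/2)·R1: [0, 0, -1, 0]
R5 ← R5 − (3/4)·R1: [0, -2, -3, 3/2]
R6 ← R6 − (1/2)·R1: [0, -4, -4, 3]
R3 ← R3 − (1/2)·R2: [0, 0, -2, 0]
R5 ← R5 + (1/2)·R2: [0, 0, 0, 0]
R6 ← R6 + R2: [0, 0, 2, 0]
R4 ← R4 − (1/2)·R3: [0, 0, 0, 0]
R6 ← R6 + R3: [0, 0, 0, 0]
3 nonzero rows, so rank(P) = 3.
P has 4 columns; by rank–nullity, nullity = 4 − 3 = 1.

1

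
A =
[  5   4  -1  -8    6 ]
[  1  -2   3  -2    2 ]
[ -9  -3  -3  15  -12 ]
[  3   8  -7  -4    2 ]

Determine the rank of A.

2

Row reduce to echelon form.
R2 ← R2 − (1/5)·R1: [0, -14/5, 16/5, -2/5, 4/5]
R3 ← R3 + (9/5)·R1: [0, 21/5, -24/5, 3/5, -6/5]
R4 ← R4 − (3/5)·R1: [0, 28/5, -32/5, 4/5, -8/5]
R3 ← R3 + (3/2)·R2: [0, 0, 0, 0, 0]
R4 ← R4 + (2)·R2: [0, 0, 0, 0, 0]
Echelon form has 2 nonzero rows, so rank(A) = 2.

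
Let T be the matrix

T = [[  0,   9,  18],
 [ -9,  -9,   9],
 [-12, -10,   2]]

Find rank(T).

3

Row reduce to echelon form.
Swap R1 ↔ R2
R3 ← R3 − (4/3)·R1: [0, 2, -10]
R3 ← R3 − (2/9)·R2: [0, 0, -14]
Echelon form has 3 nonzero rows, so rank(T) = 3.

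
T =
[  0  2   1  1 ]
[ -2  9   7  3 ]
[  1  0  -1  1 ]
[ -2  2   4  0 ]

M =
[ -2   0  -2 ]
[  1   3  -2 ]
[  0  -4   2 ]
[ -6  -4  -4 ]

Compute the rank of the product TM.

First compute TM:
[[ -4,  -2,  -6],
 [ -5, -13, -12],
 [ -8,   0,  -8],
 [  6, -10,   8]]
Now row reduce the product.
R2 ← R2 − (5/4)·R1: [0, -21/2, -9/2]
R3 ← R3 − (2)·R1: [0, 4, 4]
R4 ← R4 + (3/2)·R1: [0, -13, -1]
R3 ← R3 + (8/21)·R2: [0, 0, 16/7]
R4 ← R4 − (26/21)·R2: [0, 0, 32/7]
R4 ← R4 − (2)·R3: [0, 0, 0]
3 nonzero rows, so rank(TM) = 3.

3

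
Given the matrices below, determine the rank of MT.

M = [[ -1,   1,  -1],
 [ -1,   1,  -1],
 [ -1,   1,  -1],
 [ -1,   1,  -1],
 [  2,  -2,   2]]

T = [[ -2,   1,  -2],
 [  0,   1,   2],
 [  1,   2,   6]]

1

First compute MT:
[[  1,  -2,  -2],
 [  1,  -2,  -2],
 [  1,  -2,  -2],
 [  1,  -2,  -2],
 [ -2,   4,   4]]
Now row reduce the product.
R2 ← R2 − R1: [0, 0, 0]
R3 ← R3 − R1: [0, 0, 0]
R4 ← R4 − R1: [0, 0, 0]
R5 ← R5 + (2)·R1: [0, 0, 0]
1 nonzero row, so rank(MT) = 1.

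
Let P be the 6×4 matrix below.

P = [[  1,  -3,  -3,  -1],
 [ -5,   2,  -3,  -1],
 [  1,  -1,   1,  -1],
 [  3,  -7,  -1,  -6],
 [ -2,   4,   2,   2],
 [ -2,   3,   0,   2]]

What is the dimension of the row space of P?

Row reduce to echelon form.
R2 ← R2 + (5)·R1: [0, -13, -18, -6]
R3 ← R3 − R1: [0, 2, 4, 0]
R4 ← R4 − (3)·R1: [0, 2, 8, -3]
R5 ← R5 + (2)·R1: [0, -2, -4, 0]
R6 ← R6 + (2)·R1: [0, -3, -6, 0]
R3 ← R3 + (2/13)·R2: [0, 0, 16/13, -12/13]
R4 ← R4 + (2/13)·R2: [0, 0, 68/13, -51/13]
R5 ← R5 − (2/13)·R2: [0, 0, -16/13, 12/13]
R6 ← R6 − (3/13)·R2: [0, 0, -24/13, 18/13]
R4 ← R4 − (17/4)·R3: [0, 0, 0, 0]
R5 ← R5 + R3: [0, 0, 0, 0]
R6 ← R6 + (3/2)·R3: [0, 0, 0, 0]
Echelon form has 3 nonzero rows, so rank(P) = 3.
The row space has dimension equal to the rank: 3.

3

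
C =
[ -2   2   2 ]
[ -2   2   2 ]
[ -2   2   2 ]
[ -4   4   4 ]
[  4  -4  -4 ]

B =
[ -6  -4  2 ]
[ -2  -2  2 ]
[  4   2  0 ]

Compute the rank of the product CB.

First compute CB:
[[ 16,   8,   0],
 [ 16,   8,   0],
 [ 16,   8,   0],
 [ 32,  16,   0],
 [-32, -16,   0]]
Now row reduce the product.
R2 ← R2 − R1: [0, 0, 0]
R3 ← R3 − R1: [0, 0, 0]
R4 ← R4 − (2)·R1: [0, 0, 0]
R5 ← R5 + (2)·R1: [0, 0, 0]
1 nonzero row, so rank(CB) = 1.

1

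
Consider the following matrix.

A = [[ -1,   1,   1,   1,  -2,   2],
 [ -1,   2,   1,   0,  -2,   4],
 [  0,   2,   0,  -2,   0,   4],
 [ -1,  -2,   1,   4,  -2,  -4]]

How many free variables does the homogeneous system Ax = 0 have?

Row reduce to echelon form.
R2 ← R2 − R1: [0, 1, 0, -1, 0, 2]
R4 ← R4 − R1: [0, -3, 0, 3, 0, -6]
R3 ← R3 − (2)·R2: [0, 0, 0, 0, 0, 0]
R4 ← R4 + (3)·R2: [0, 0, 0, 0, 0, 0]
2 nonzero rows, so rank(A) = 2.
A has 6 columns; by rank–nullity, nullity = 6 − 2 = 4.

4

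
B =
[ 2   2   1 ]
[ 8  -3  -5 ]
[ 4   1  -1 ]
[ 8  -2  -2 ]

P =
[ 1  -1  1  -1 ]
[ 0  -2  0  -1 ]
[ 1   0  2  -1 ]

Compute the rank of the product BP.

First compute BP:
[[  3,  -6,   4,  -5],
 [  3,  -2,  -2,   0],
 [  3,  -6,   2,  -4],
 [  6,  -4,   4,  -4]]
Now row reduce the product.
R2 ← R2 − R1: [0, 4, -6, 5]
R3 ← R3 − R1: [0, 0, -2, 1]
R4 ← R4 − (2)·R1: [0, 8, -4, 6]
R4 ← R4 − (2)·R2: [0, 0, 8, -4]
R4 ← R4 + (4)·R3: [0, 0, 0, 0]
3 nonzero rows, so rank(BP) = 3.

3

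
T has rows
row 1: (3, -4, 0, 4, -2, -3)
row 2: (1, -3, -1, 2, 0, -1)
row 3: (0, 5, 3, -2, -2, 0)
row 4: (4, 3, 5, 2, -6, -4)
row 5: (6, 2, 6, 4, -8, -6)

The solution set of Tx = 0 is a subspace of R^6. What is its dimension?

Row reduce to echelon form.
R2 ← R2 − (1/3)·R1: [0, -5/3, -1, 2/3, 2/3, 0]
R4 ← R4 − (4/3)·R1: [0, 25/3, 5, -10/3, -10/3, 0]
R5 ← R5 − (2)·R1: [0, 10, 6, -4, -4, 0]
R3 ← R3 + (3)·R2: [0, 0, 0, 0, 0, 0]
R4 ← R4 + (5)·R2: [0, 0, 0, 0, 0, 0]
R5 ← R5 + (6)·R2: [0, 0, 0, 0, 0, 0]
2 nonzero rows, so rank(T) = 2.
T has 6 columns; by rank–nullity, nullity = 6 − 2 = 4.

4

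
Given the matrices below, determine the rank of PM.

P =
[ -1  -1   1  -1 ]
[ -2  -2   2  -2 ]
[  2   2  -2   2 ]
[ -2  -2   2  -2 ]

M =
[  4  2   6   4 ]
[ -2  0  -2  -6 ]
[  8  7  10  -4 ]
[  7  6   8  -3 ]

First compute PM:
[[ -1,  -1,  -2,   1],
 [ -2,  -2,  -4,   2],
 [  2,   2,   4,  -2],
 [ -2,  -2,  -4,   2]]
Now row reduce the product.
R2 ← R2 − (2)·R1: [0, 0, 0, 0]
R3 ← R3 + (2)·R1: [0, 0, 0, 0]
R4 ← R4 − (2)·R1: [0, 0, 0, 0]
1 nonzero row, so rank(PM) = 1.

1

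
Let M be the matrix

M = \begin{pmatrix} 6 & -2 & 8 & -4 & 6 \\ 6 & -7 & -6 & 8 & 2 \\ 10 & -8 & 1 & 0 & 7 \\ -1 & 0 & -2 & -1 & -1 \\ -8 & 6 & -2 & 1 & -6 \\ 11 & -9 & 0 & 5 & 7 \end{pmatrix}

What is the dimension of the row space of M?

Row reduce to echelon form.
R2 ← R2 − R1: [0, -5, -14, 12, -4]
R3 ← R3 − (5/3)·R1: [0, -14/3, -37/3, 20/3, -3]
R4 ← R4 + (1/6)·R1: [0, -1/3, -2/3, -5/3, 0]
R5 ← R5 + (4/3)·R1: [0, 10/3, 26/3, -13/3, 2]
R6 ← R6 − (11/6)·R1: [0, -16/3, -44/3, 37/3, -4]
R3 ← R3 − (14/15)·R2: [0, 0, 11/15, -68/15, 11/15]
R4 ← R4 − (1/15)·R2: [0, 0, 4/15, -37/15, 4/15]
R5 ← R5 + (2/3)·R2: [0, 0, -2/3, 11/3, -2/3]
R6 ← R6 − (16/15)·R2: [0, 0, 4/15, -7/15, 4/15]
R4 ← R4 − (4/11)·R3: [0, 0, 0, -9/11, 0]
R5 ← R5 + (10/11)·R3: [0, 0, 0, -5/11, 0]
R6 ← R6 − (4/11)·R3: [0, 0, 0, 13/11, 0]
R5 ← R5 − (5/9)·R4: [0, 0, 0, 0, 0]
R6 ← R6 + (13/9)·R4: [0, 0, 0, 0, 0]
Echelon form has 4 nonzero rows, so rank(M) = 4.
The row space has dimension equal to the rank: 4.

4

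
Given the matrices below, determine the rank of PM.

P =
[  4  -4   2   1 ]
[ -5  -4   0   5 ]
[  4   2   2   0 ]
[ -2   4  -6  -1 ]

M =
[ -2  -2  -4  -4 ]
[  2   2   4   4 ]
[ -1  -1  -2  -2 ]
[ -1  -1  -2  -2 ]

First compute PM:
[[-19, -19, -38, -38],
 [ -3,  -3,  -6,  -6],
 [ -6,  -6, -12, -12],
 [ 19,  19,  38,  38]]
Now row reduce the product.
R2 ← R2 − (3/19)·R1: [0, 0, 0, 0]
R3 ← R3 − (6/19)·R1: [0, 0, 0, 0]
R4 ← R4 + R1: [0, 0, 0, 0]
1 nonzero row, so rank(PM) = 1.

1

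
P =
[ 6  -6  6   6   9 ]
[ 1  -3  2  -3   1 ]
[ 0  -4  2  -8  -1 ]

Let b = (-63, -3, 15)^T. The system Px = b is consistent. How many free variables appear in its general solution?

3

Row reduce the augmented matrix [P | b].
R2 ← R2 − (1/6)·R1: [0, -2, 1, -4, -1/2, 15/2]
R3 ← R3 − (2)·R2: [0, 0, 0, 0, 0, 0]
The echelon form has 2 nonzero rows, and every pivot lies in the first 5 columns, so rank(P) = rank([P|b]) = 2.
The system is consistent.
Free variables = (unknowns) − (rank) = 5 − 2 = 3.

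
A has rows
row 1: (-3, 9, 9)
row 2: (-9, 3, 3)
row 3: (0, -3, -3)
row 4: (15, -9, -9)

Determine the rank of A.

2

Row reduce to echelon form.
R2 ← R2 − (3)·R1: [0, -24, -24]
R4 ← R4 + (5)·R1: [0, 36, 36]
R3 ← R3 − (1/8)·R2: [0, 0, 0]
R4 ← R4 + (3/2)·R2: [0, 0, 0]
Echelon form has 2 nonzero rows, so rank(A) = 2.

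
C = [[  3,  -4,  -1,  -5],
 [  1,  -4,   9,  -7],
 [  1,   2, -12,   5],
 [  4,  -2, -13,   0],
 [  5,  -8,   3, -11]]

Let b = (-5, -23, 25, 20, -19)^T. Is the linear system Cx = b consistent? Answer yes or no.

Row reduce the augmented matrix [C | b].
R2 ← R2 − (1/3)·R1: [0, -8/3, 28/3, -16/3, -64/3]
R3 ← R3 − (1/3)·R1: [0, 10/3, -35/3, 20/3, 80/3]
R4 ← R4 − (4/3)·R1: [0, 10/3, -35/3, 20/3, 80/3]
R5 ← R5 − (5/3)·R1: [0, -4/3, 14/3, -8/3, -32/3]
R3 ← R3 + (5/4)·R2: [0, 0, 0, 0, 0]
R4 ← R4 + (5/4)·R2: [0, 0, 0, 0, 0]
R5 ← R5 − (1/2)·R2: [0, 0, 0, 0, 0]
The echelon form has 2 nonzero rows, and every pivot lies in the first 4 columns, so rank(C) = rank([C|b]) = 2.
The system is consistent.

yes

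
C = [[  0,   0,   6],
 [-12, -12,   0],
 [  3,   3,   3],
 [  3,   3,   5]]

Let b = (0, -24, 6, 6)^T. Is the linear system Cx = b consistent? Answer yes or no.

yes

Row reduce the augmented matrix [C | b].
Swap R1 ↔ R2
R3 ← R3 + (1/4)·R1: [0, 0, 3, 0]
R4 ← R4 + (1/4)·R1: [0, 0, 5, 0]
R3 ← R3 − (1/2)·R2: [0, 0, 0, 0]
R4 ← R4 − (5/6)·R2: [0, 0, 0, 0]
The echelon form has 2 nonzero rows, and every pivot lies in the first 3 columns, so rank(C) = rank([C|b]) = 2.
The system is consistent.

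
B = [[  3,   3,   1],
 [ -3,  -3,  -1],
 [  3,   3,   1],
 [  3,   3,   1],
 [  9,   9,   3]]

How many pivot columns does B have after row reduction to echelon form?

1

Row reduce to echelon form.
R2 ← R2 + R1: [0, 0, 0]
R3 ← R3 − R1: [0, 0, 0]
R4 ← R4 − R1: [0, 0, 0]
R5 ← R5 − (3)·R1: [0, 0, 0]
Echelon form has 1 nonzero row, so rank(B) = 1.
Each nonzero row contributes one pivot column: 1 pivot columns.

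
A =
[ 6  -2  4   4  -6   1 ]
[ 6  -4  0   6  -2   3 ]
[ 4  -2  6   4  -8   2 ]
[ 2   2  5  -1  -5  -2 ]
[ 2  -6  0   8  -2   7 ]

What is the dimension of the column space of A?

4

Row reduce to echelon form.
R2 ← R2 − R1: [0, -2, -4, 2, 4, 2]
R3 ← R3 − (2/3)·R1: [0, -2/3, 10/3, 4/3, -4, 4/3]
R4 ← R4 − (1/3)·R1: [0, 8/3, 11/3, -7/3, -3, -7/3]
R5 ← R5 − (1/3)·R1: [0, -16/3, -4/3, 20/3, 0, 20/3]
R3 ← R3 − (1/3)·R2: [0, 0, 14/3, 2/3, -16/3, 2/3]
R4 ← R4 + (4/3)·R2: [0, 0, -5/3, 1/3, 7/3, 1/3]
R5 ← R5 − (8/3)·R2: [0, 0, 28/3, 4/3, -32/3, 4/3]
R4 ← R4 + (5/14)·R3: [0, 0, 0, 4/7, 3/7, 4/7]
R5 ← R5 − (2)·R3: [0, 0, 0, 0, 0, 0]
Echelon form has 4 nonzero rows, so rank(A) = 4.
The column space has dimension equal to the rank: 4.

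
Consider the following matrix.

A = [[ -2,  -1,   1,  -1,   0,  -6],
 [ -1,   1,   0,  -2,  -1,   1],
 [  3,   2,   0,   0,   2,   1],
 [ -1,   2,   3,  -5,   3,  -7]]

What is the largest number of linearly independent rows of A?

Row reduce to echelon form.
R2 ← R2 − (1/2)·R1: [0, 3/2, -1/2, -3/2, -1, 4]
R3 ← R3 + (3/2)·R1: [0, 1/2, 3/2, -3/2, 2, -8]
R4 ← R4 − (1/2)·R1: [0, 5/2, 5/2, -9/2, 3, -4]
R3 ← R3 − (1/3)·R2: [0, 0, 5/3, -1, 7/3, -28/3]
R4 ← R4 − (5/3)·R2: [0, 0, 10/3, -2, 14/3, -32/3]
R4 ← R4 − (2)·R3: [0, 0, 0, 0, 0, 8]
Echelon form has 4 nonzero rows, so rank(A) = 4.
The rank gives the maximum number of linearly independent rows: 4.

4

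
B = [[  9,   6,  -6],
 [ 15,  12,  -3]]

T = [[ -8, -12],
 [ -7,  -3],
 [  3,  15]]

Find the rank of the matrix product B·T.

First compute BT:
[[-132, -216],
 [-213, -261]]
Now row reduce the product.
R2 ← R2 − (71/44)·R1: [0, 963/11]
2 nonzero rows, so rank(BT) = 2.

2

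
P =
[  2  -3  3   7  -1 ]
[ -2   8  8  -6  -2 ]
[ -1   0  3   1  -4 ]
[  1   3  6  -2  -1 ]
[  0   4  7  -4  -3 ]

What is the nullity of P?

Row reduce to echelon form.
R2 ← R2 + R1: [0, 5, 11, 1, -3]
R3 ← R3 + (1/2)·R1: [0, -3/2, 9/2, 9/2, -9/2]
R4 ← R4 − (1/2)·R1: [0, 9/2, 9/2, -11/2, -1/2]
R3 ← R3 + (3/10)·R2: [0, 0, 39/5, 24/5, -27/5]
R4 ← R4 − (9/10)·R2: [0, 0, -27/5, -32/5, 11/5]
R5 ← R5 − (4/5)·R2: [0, 0, -9/5, -24/5, -3/5]
R4 ← R4 + (9/13)·R3: [0, 0, 0, -40/13, -20/13]
R5 ← R5 + (3/13)·R3: [0, 0, 0, -48/13, -24/13]
R5 ← R5 − (6/5)·R4: [0, 0, 0, 0, 0]
4 nonzero rows, so rank(P) = 4.
P has 5 columns; by rank–nullity, nullity = 5 − 4 = 1.

1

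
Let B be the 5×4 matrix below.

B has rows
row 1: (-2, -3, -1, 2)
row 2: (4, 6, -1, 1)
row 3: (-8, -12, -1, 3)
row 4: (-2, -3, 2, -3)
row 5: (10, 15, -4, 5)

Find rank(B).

2

Row reduce to echelon form.
R2 ← R2 + (2)·R1: [0, 0, -3, 5]
R3 ← R3 − (4)·R1: [0, 0, 3, -5]
R4 ← R4 − R1: [0, 0, 3, -5]
R5 ← R5 + (5)·R1: [0, 0, -9, 15]
R3 ← R3 + R2: [0, 0, 0, 0]
R4 ← R4 + R2: [0, 0, 0, 0]
R5 ← R5 − (3)·R2: [0, 0, 0, 0]
Echelon form has 2 nonzero rows, so rank(B) = 2.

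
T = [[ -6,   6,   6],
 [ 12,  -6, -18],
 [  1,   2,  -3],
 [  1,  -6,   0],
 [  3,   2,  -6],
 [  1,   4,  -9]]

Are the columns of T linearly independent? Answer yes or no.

yes

Row reduce T to echelon form.
R2 ← R2 + (2)·R1: [0, 6, -6]
R3 ← R3 + (1/6)·R1: [0, 3, -2]
R4 ← R4 + (1/6)·R1: [0, -5, 1]
R5 ← R5 + (1/2)·R1: [0, 5, -3]
R6 ← R6 + (1/6)·R1: [0, 5, -8]
R3 ← R3 − (1/2)·R2: [0, 0, 1]
R4 ← R4 + (5/6)·R2: [0, 0, -4]
R5 ← R5 − (5/6)·R2: [0, 0, 2]
R6 ← R6 − (5/6)·R2: [0, 0, -3]
R4 ← R4 + (4)·R3: [0, 0, 0]
R5 ← R5 − (2)·R3: [0, 0, 0]
R6 ← R6 + (3)·R3: [0, 0, 0]
3 pivots among 3 columns.
Every column is a pivot column, so the columns are linearly independent.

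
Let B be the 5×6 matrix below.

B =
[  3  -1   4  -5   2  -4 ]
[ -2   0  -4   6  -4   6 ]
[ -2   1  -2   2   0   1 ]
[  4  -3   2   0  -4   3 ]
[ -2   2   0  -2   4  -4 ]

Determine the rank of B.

2

Row reduce to echelon form.
R2 ← R2 + (2/3)·R1: [0, -2/3, -4/3, 8/3, -8/3, 10/3]
R3 ← R3 + (2/3)·R1: [0, 1/3, 2/3, -4/3, 4/3, -5/3]
R4 ← R4 − (4/3)·R1: [0, -5/3, -10/3, 20/3, -20/3, 25/3]
R5 ← R5 + (2/3)·R1: [0, 4/3, 8/3, -16/3, 16/3, -20/3]
R3 ← R3 + (1/2)·R2: [0, 0, 0, 0, 0, 0]
R4 ← R4 − (5/2)·R2: [0, 0, 0, 0, 0, 0]
R5 ← R5 + (2)·R2: [0, 0, 0, 0, 0, 0]
Echelon form has 2 nonzero rows, so rank(B) = 2.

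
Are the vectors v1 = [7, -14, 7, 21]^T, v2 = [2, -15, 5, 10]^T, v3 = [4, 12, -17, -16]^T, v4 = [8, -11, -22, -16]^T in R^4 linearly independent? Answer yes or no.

no

Form the matrix with these vectors as rows and row reduce.
R2 ← R2 − (2/7)·R1: [0, -11, 3, 4]
R3 ← R3 − (4/7)·R1: [0, 20, -21, -28]
R4 ← R4 − (8/7)·R1: [0, 5, -30, -40]
R3 ← R3 + (20/11)·R2: [0, 0, -171/11, -228/11]
R4 ← R4 + (5/11)·R2: [0, 0, -315/11, -420/11]
R4 ← R4 − (35/19)·R3: [0, 0, 0, 0]
3 nonzero rows, so the 4 vectors span a space of dimension 3.
Since 3 < 4, the vectors are linearly dependent.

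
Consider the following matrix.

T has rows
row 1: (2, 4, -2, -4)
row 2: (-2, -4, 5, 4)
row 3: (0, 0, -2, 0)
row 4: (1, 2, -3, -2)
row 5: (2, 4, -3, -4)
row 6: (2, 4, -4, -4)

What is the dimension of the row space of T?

Row reduce to echelon form.
R2 ← R2 + R1: [0, 0, 3, 0]
R4 ← R4 − (1/2)·R1: [0, 0, -2, 0]
R5 ← R5 − R1: [0, 0, -1, 0]
R6 ← R6 − R1: [0, 0, -2, 0]
R3 ← R3 + (2/3)·R2: [0, 0, 0, 0]
R4 ← R4 + (2/3)·R2: [0, 0, 0, 0]
R5 ← R5 + (1/3)·R2: [0, 0, 0, 0]
R6 ← R6 + (2/3)·R2: [0, 0, 0, 0]
Echelon form has 2 nonzero rows, so rank(T) = 2.
The row space has dimension equal to the rank: 2.

2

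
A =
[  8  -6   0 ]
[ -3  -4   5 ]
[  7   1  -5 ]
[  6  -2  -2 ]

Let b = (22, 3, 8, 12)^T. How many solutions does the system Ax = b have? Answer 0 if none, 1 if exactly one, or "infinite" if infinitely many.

Row reduce the augmented matrix [A | b].
R2 ← R2 + (3/8)·R1: [0, -25/4, 5, 45/4]
R3 ← R3 − (7/8)·R1: [0, 25/4, -5, -45/4]
R4 ← R4 − (3/4)·R1: [0, 5/2, -2, -9/2]
R3 ← R3 + R2: [0, 0, 0, 0]
R4 ← R4 + (2/5)·R2: [0, 0, 0, 0]
The echelon form has 2 nonzero rows, and every pivot lies in the first 3 columns, so rank(A) = rank([A|b]) = 2.
The system is consistent.
rank = 2 < 3 unknowns, so there are infinitely many solutions.

infinite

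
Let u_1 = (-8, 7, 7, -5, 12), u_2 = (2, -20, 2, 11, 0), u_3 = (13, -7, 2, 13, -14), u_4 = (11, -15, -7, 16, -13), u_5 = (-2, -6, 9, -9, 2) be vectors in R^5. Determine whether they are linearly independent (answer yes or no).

yes

Form the matrix with these vectors as rows and row reduce.
R2 ← R2 + (1/4)·R1: [0, -73/4, 15/4, 39/4, 3]
R3 ← R3 + (13/8)·R1: [0, 35/8, 107/8, 39/8, 11/2]
R4 ← R4 + (11/8)·R1: [0, -43/8, 21/8, 73/8, 7/2]
R5 ← R5 − (1/4)·R1: [0, -31/4, 29/4, -31/4, -1]
R3 ← R3 + (35/146)·R2: [0, 0, 1042/73, 1053/146, 454/73]
R4 ← R4 − (43/146)·R2: [0, 0, 111/73, 913/146, 191/73]
R5 ← R5 − (31/73)·R2: [0, 0, 413/73, -868/73, -166/73]
R4 ← R4 − (111/1042)·R3: [0, 0, 0, 11431/2084, 1018/521]
R5 ← R5 − (413/1042)·R3: [0, 0, 0, -30737/2084, -2469/521]
R5 ← R5 + (4391/1633)·R4: [0, 0, 0, 0, 841/1633]
5 nonzero rows, so the 5 vectors span a space of dimension 5.
Since 5 = 5, the vectors are linearly independent.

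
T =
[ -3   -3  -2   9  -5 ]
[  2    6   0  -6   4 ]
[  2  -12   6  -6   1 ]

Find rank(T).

Row reduce to echelon form.
R2 ← R2 + (2/3)·R1: [0, 4, -4/3, 0, 2/3]
R3 ← R3 + (2/3)·R1: [0, -14, 14/3, 0, -7/3]
R3 ← R3 + (7/2)·R2: [0, 0, 0, 0, 0]
Echelon form has 2 nonzero rows, so rank(T) = 2.

2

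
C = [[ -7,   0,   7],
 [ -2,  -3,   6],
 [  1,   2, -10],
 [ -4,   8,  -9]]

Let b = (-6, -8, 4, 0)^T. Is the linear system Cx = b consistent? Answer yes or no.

Row reduce the augmented matrix [C | b].
R2 ← R2 − (2/7)·R1: [0, -3, 4, -44/7]
R3 ← R3 + (1/7)·R1: [0, 2, -9, 22/7]
R4 ← R4 − (4/7)·R1: [0, 8, -13, 24/7]
R3 ← R3 + (2/3)·R2: [0, 0, -19/3, -22/21]
R4 ← R4 + (8/3)·R2: [0, 0, -7/3, -40/3]
R4 ← R4 − (7/19)·R3: [0, 0, 0, -246/19]
The echelon form has 4 nonzero rows; the last pivot sits in the augmented column, so rank(C) = 3 but rank([C|b]) = 4.
Since the ranks differ, the system is inconsistent.

no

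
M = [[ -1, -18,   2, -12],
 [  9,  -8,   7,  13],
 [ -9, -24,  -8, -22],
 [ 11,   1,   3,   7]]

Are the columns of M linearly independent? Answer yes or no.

Row reduce M to echelon form.
R2 ← R2 + (9)·R1: [0, -170, 25, -95]
R3 ← R3 − (9)·R1: [0, 138, -26, 86]
R4 ← R4 + (11)·R1: [0, -197, 25, -125]
R3 ← R3 + (69/85)·R2: [0, 0, -97/17, 151/17]
R4 ← R4 − (197/170)·R2: [0, 0, -135/34, -507/34]
R4 ← R4 − (135/194)·R3: [0, 0, 0, -2046/97]
4 pivots among 4 columns.
Every column is a pivot column, so the columns are linearly independent.

yes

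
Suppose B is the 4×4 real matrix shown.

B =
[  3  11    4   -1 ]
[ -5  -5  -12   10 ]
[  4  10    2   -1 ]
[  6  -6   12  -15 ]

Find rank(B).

Row reduce to echelon form.
R2 ← R2 + (5/3)·R1: [0, 40/3, -16/3, 25/3]
R3 ← R3 − (4/3)·R1: [0, -14/3, -10/3, 1/3]
R4 ← R4 − (2)·R1: [0, -28, 4, -13]
R3 ← R3 + (7/20)·R2: [0, 0, -26/5, 13/4]
R4 ← R4 + (21/10)·R2: [0, 0, -36/5, 9/2]
R4 ← R4 − (18/13)·R3: [0, 0, 0, 0]
Echelon form has 3 nonzero rows, so rank(B) = 3.

3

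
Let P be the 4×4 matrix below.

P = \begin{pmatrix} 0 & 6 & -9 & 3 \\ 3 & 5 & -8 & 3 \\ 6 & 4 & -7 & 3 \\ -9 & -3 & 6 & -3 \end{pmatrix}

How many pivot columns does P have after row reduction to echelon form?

Row reduce to echelon form.
Swap R1 ↔ R2
R3 ← R3 − (2)·R1: [0, -6, 9, -3]
R4 ← R4 + (3)·R1: [0, 12, -18, 6]
R3 ← R3 + R2: [0, 0, 0, 0]
R4 ← R4 − (2)·R2: [0, 0, 0, 0]
Echelon form has 2 nonzero rows, so rank(P) = 2.
Each nonzero row contributes one pivot column: 2 pivot columns.

2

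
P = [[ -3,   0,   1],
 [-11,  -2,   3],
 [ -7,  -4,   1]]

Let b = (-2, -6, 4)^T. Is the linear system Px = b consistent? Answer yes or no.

no

Row reduce the augmented matrix [P | b].
R2 ← R2 − (11/3)·R1: [0, -2, -2/3, 4/3]
R3 ← R3 − (7/3)·R1: [0, -4, -4/3, 26/3]
R3 ← R3 − (2)·R2: [0, 0, 0, 6]
The echelon form has 3 nonzero rows; the last pivot sits in the augmented column, so rank(P) = 2 but rank([P|b]) = 3.
Since the ranks differ, the system is inconsistent.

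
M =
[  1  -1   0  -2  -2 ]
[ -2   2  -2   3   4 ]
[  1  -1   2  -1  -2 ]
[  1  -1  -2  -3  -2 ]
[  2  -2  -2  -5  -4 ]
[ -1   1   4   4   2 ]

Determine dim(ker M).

Row reduce to echelon form.
R2 ← R2 + (2)·R1: [0, 0, -2, -1, 0]
R3 ← R3 − R1: [0, 0, 2, 1, 0]
R4 ← R4 − R1: [0, 0, -2, -1, 0]
R5 ← R5 − (2)·R1: [0, 0, -2, -1, 0]
R6 ← R6 + R1: [0, 0, 4, 2, 0]
R3 ← R3 + R2: [0, 0, 0, 0, 0]
R4 ← R4 − R2: [0, 0, 0, 0, 0]
R5 ← R5 − R2: [0, 0, 0, 0, 0]
R6 ← R6 + (2)·R2: [0, 0, 0, 0, 0]
2 nonzero rows, so rank(M) = 2.
M has 5 columns; by rank–nullity, nullity = 5 − 2 = 3.

3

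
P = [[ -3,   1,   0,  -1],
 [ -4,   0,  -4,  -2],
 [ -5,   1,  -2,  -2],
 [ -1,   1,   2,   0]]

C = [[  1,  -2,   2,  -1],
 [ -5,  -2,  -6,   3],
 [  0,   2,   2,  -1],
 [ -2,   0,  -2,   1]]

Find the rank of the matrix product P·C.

First compute PC:
[[ -6,   4, -10,   5],
 [  0,   0, -12,   6],
 [ -6,   4, -16,   8],
 [ -6,   4,  -4,   2]]
Now row reduce the product.
R3 ← R3 − R1: [0, 0, -6, 3]
R4 ← R4 − R1: [0, 0, 6, -3]
R3 ← R3 − (1/2)·R2: [0, 0, 0, 0]
R4 ← R4 + (1/2)·R2: [0, 0, 0, 0]
2 nonzero rows, so rank(PC) = 2.

2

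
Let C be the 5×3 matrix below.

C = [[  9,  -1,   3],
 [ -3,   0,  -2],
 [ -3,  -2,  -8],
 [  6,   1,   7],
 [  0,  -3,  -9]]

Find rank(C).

2

Row reduce to echelon form.
R2 ← R2 + (1/3)·R1: [0, -1/3, -1]
R3 ← R3 + (1/3)·R1: [0, -7/3, -7]
R4 ← R4 − (2/3)·R1: [0, 5/3, 5]
R3 ← R3 − (7)·R2: [0, 0, 0]
R4 ← R4 + (5)·R2: [0, 0, 0]
R5 ← R5 − (9)·R2: [0, 0, 0]
Echelon form has 2 nonzero rows, so rank(C) = 2.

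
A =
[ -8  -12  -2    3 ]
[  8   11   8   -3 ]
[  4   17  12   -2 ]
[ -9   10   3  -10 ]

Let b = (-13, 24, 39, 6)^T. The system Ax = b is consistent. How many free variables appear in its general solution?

0

Row reduce the augmented matrix [A | b].
R2 ← R2 + R1: [0, -1, 6, 0, 11]
R3 ← R3 + (1/2)·R1: [0, 11, 11, -1/2, 65/2]
R4 ← R4 − (9/8)·R1: [0, 47/2, 21/4, -107/8, 165/8]
R3 ← R3 + (11)·R2: [0, 0, 77, -1/2, 307/2]
R4 ← R4 + (47/2)·R2: [0, 0, 585/4, -107/8, 2233/8]
R4 ← R4 − (585/308)·R3: [0, 0, 0, -3827/308, -3827/308]
The echelon form has 4 nonzero rows, and every pivot lies in the first 4 columns, so rank(A) = rank([A|b]) = 4.
The system is consistent.
Free variables = (unknowns) − (rank) = 4 − 4 = 0.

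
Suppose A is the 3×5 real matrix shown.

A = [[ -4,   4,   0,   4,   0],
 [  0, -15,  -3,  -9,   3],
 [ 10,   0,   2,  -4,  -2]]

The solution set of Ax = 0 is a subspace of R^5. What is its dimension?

3

Row reduce to echelon form.
R3 ← R3 + (5/2)·R1: [0, 10, 2, 6, -2]
R3 ← R3 + (2/3)·R2: [0, 0, 0, 0, 0]
2 nonzero rows, so rank(A) = 2.
A has 5 columns; by rank–nullity, nullity = 5 − 2 = 3.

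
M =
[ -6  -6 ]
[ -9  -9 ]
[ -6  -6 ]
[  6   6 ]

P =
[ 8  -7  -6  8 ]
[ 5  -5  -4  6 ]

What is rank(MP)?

First compute MP:
[[-78,  72,  60, -84],
 [-117, 108,  90, -126],
 [-78,  72,  60, -84],
 [ 78, -72, -60,  84]]
Now row reduce the product.
R2 ← R2 − (3/2)·R1: [0, 0, 0, 0]
R3 ← R3 − R1: [0, 0, 0, 0]
R4 ← R4 + R1: [0, 0, 0, 0]
1 nonzero row, so rank(MP) = 1.

1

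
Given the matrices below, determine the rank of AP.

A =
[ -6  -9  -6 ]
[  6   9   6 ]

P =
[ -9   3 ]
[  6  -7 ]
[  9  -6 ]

1

First compute AP:
[[-54,  81],
 [ 54, -81]]
Now row reduce the product.
R2 ← R2 + R1: [0, 0]
1 nonzero row, so rank(AP) = 1.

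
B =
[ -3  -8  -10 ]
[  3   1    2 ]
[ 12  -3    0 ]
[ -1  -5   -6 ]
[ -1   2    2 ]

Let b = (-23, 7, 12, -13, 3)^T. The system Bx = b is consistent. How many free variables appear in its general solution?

1

Row reduce the augmented matrix [B | b].
R2 ← R2 + R1: [0, -7, -8, -16]
R3 ← R3 + (4)·R1: [0, -35, -40, -80]
R4 ← R4 − (1/3)·R1: [0, -7/3, -8/3, -16/3]
R5 ← R5 − (1/3)·R1: [0, 14/3, 16/3, 32/3]
R3 ← R3 − (5)·R2: [0, 0, 0, 0]
R4 ← R4 − (1/3)·R2: [0, 0, 0, 0]
R5 ← R5 + (2/3)·R2: [0, 0, 0, 0]
The echelon form has 2 nonzero rows, and every pivot lies in the first 3 columns, so rank(B) = rank([B|b]) = 2.
The system is consistent.
Free variables = (unknowns) − (rank) = 3 − 2 = 1.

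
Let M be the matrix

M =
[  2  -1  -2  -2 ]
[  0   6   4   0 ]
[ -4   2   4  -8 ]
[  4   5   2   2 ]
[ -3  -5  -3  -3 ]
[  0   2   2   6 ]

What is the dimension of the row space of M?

4

Row reduce to echelon form.
R3 ← R3 + (2)·R1: [0, 0, 0, -12]
R4 ← R4 − (2)·R1: [0, 7, 6, 6]
R5 ← R5 + (3/2)·R1: [0, -13/2, -6, -6]
R4 ← R4 − (7/6)·R2: [0, 0, 4/3, 6]
R5 ← R5 + (13/12)·R2: [0, 0, -5/3, -6]
R6 ← R6 − (1/3)·R2: [0, 0, 2/3, 6]
Swap R3 ↔ R4
R5 ← R5 + (5/4)·R3: [0, 0, 0, 3/2]
R6 ← R6 − (1/2)·R3: [0, 0, 0, 3]
R5 ← R5 + (1/8)·R4: [0, 0, 0, 0]
R6 ← R6 + (1/4)·R4: [0, 0, 0, 0]
Echelon form has 4 nonzero rows, so rank(M) = 4.
The row space has dimension equal to the rank: 4.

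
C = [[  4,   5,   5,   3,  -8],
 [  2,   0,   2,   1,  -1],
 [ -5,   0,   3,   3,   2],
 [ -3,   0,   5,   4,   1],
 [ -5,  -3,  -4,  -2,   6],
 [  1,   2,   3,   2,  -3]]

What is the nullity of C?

2

Row reduce to echelon form.
R2 ← R2 − (1/2)·R1: [0, -5/2, -1/2, -1/2, 3]
R3 ← R3 + (5/4)·R1: [0, 25/4, 37/4, 27/4, -8]
R4 ← R4 + (3/4)·R1: [0, 15/4, 35/4, 25/4, -5]
R5 ← R5 + (5/4)·R1: [0, 13/4, 9/4, 7/4, -4]
R6 ← R6 − (1/4)·R1: [0, 3/4, 7/4, 5/4, -1]
R3 ← R3 + (5/2)·R2: [0, 0, 8, 11/2, -1/2]
R4 ← R4 + (3/2)·R2: [0, 0, 8, 11/2, -1/2]
R5 ← R5 + (13/10)·R2: [0, 0, 8/5, 11/10, -1/10]
R6 ← R6 + (3/10)·R2: [0, 0, 8/5, 11/10, -1/10]
R4 ← R4 − R3: [0, 0, 0, 0, 0]
R5 ← R5 − (1/5)·R3: [0, 0, 0, 0, 0]
R6 ← R6 − (1/5)·R3: [0, 0, 0, 0, 0]
3 nonzero rows, so rank(C) = 3.
C has 5 columns; by rank–nullity, nullity = 5 − 3 = 2.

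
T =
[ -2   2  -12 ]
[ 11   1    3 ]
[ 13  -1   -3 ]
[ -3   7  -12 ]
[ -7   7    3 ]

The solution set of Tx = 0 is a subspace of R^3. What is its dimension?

0

Row reduce to echelon form.
R2 ← R2 + (11/2)·R1: [0, 12, -63]
R3 ← R3 + (13/2)·R1: [0, 12, -81]
R4 ← R4 − (3/2)·R1: [0, 4, 6]
R5 ← R5 − (7/2)·R1: [0, 0, 45]
R3 ← R3 − R2: [0, 0, -18]
R4 ← R4 − (1/3)·R2: [0, 0, 27]
R4 ← R4 + (3/2)·R3: [0, 0, 0]
R5 ← R5 + (5/2)·R3: [0, 0, 0]
3 nonzero rows, so rank(T) = 3.
T has 3 columns; by rank–nullity, nullity = 3 − 3 = 0.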